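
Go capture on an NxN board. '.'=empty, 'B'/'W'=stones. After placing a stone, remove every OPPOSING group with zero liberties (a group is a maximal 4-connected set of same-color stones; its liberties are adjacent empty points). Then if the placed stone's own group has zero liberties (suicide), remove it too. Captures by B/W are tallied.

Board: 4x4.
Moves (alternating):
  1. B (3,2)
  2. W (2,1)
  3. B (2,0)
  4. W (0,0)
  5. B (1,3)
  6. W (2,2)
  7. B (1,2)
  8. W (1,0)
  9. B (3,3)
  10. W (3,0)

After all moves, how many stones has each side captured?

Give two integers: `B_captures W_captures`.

Move 1: B@(3,2) -> caps B=0 W=0
Move 2: W@(2,1) -> caps B=0 W=0
Move 3: B@(2,0) -> caps B=0 W=0
Move 4: W@(0,0) -> caps B=0 W=0
Move 5: B@(1,3) -> caps B=0 W=0
Move 6: W@(2,2) -> caps B=0 W=0
Move 7: B@(1,2) -> caps B=0 W=0
Move 8: W@(1,0) -> caps B=0 W=0
Move 9: B@(3,3) -> caps B=0 W=0
Move 10: W@(3,0) -> caps B=0 W=1

Answer: 0 1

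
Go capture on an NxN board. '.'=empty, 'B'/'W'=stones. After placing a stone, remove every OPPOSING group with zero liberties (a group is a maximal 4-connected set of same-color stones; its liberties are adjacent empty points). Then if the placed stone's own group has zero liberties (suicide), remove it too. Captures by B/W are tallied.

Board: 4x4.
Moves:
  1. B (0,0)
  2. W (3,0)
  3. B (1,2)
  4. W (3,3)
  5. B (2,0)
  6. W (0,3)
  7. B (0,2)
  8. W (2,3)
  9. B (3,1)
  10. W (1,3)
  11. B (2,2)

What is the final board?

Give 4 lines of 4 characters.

Answer: B.BW
..BW
B.BW
.B.W

Derivation:
Move 1: B@(0,0) -> caps B=0 W=0
Move 2: W@(3,0) -> caps B=0 W=0
Move 3: B@(1,2) -> caps B=0 W=0
Move 4: W@(3,3) -> caps B=0 W=0
Move 5: B@(2,0) -> caps B=0 W=0
Move 6: W@(0,3) -> caps B=0 W=0
Move 7: B@(0,2) -> caps B=0 W=0
Move 8: W@(2,3) -> caps B=0 W=0
Move 9: B@(3,1) -> caps B=1 W=0
Move 10: W@(1,3) -> caps B=1 W=0
Move 11: B@(2,2) -> caps B=1 W=0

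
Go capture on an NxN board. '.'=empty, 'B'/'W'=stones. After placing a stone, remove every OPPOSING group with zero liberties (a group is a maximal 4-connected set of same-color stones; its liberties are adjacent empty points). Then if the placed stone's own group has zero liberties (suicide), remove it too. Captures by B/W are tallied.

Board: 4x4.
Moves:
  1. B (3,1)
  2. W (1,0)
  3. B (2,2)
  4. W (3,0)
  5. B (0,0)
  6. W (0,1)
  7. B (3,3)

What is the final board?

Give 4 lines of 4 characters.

Answer: .W..
W...
..B.
WB.B

Derivation:
Move 1: B@(3,1) -> caps B=0 W=0
Move 2: W@(1,0) -> caps B=0 W=0
Move 3: B@(2,2) -> caps B=0 W=0
Move 4: W@(3,0) -> caps B=0 W=0
Move 5: B@(0,0) -> caps B=0 W=0
Move 6: W@(0,1) -> caps B=0 W=1
Move 7: B@(3,3) -> caps B=0 W=1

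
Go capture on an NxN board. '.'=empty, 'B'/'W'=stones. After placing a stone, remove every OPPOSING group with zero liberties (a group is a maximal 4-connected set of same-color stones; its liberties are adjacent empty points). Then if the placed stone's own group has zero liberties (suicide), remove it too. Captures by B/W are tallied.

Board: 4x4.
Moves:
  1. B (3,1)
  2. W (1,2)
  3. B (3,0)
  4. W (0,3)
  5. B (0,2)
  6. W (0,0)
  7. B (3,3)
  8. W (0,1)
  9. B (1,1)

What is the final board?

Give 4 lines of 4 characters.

Answer: WW.W
.BW.
....
BB.B

Derivation:
Move 1: B@(3,1) -> caps B=0 W=0
Move 2: W@(1,2) -> caps B=0 W=0
Move 3: B@(3,0) -> caps B=0 W=0
Move 4: W@(0,3) -> caps B=0 W=0
Move 5: B@(0,2) -> caps B=0 W=0
Move 6: W@(0,0) -> caps B=0 W=0
Move 7: B@(3,3) -> caps B=0 W=0
Move 8: W@(0,1) -> caps B=0 W=1
Move 9: B@(1,1) -> caps B=0 W=1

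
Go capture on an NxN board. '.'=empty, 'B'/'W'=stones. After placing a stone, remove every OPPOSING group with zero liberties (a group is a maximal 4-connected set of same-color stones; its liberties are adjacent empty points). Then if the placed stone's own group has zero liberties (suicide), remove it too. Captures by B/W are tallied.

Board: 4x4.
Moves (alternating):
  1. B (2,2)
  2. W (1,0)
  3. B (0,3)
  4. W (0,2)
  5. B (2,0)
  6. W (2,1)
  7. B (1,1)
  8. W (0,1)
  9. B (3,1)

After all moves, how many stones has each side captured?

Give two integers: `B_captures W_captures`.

Move 1: B@(2,2) -> caps B=0 W=0
Move 2: W@(1,0) -> caps B=0 W=0
Move 3: B@(0,3) -> caps B=0 W=0
Move 4: W@(0,2) -> caps B=0 W=0
Move 5: B@(2,0) -> caps B=0 W=0
Move 6: W@(2,1) -> caps B=0 W=0
Move 7: B@(1,1) -> caps B=0 W=0
Move 8: W@(0,1) -> caps B=0 W=0
Move 9: B@(3,1) -> caps B=1 W=0

Answer: 1 0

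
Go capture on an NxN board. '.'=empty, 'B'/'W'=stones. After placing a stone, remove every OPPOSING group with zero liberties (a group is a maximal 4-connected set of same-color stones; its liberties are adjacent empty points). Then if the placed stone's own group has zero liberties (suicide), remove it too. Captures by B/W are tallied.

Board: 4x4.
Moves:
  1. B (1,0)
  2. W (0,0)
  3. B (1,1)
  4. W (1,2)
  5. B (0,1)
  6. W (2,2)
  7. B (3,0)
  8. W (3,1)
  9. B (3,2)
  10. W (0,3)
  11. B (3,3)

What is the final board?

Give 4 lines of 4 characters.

Move 1: B@(1,0) -> caps B=0 W=0
Move 2: W@(0,0) -> caps B=0 W=0
Move 3: B@(1,1) -> caps B=0 W=0
Move 4: W@(1,2) -> caps B=0 W=0
Move 5: B@(0,1) -> caps B=1 W=0
Move 6: W@(2,2) -> caps B=1 W=0
Move 7: B@(3,0) -> caps B=1 W=0
Move 8: W@(3,1) -> caps B=1 W=0
Move 9: B@(3,2) -> caps B=1 W=0
Move 10: W@(0,3) -> caps B=1 W=0
Move 11: B@(3,3) -> caps B=1 W=0

Answer: .B.W
BBW.
..W.
BWBB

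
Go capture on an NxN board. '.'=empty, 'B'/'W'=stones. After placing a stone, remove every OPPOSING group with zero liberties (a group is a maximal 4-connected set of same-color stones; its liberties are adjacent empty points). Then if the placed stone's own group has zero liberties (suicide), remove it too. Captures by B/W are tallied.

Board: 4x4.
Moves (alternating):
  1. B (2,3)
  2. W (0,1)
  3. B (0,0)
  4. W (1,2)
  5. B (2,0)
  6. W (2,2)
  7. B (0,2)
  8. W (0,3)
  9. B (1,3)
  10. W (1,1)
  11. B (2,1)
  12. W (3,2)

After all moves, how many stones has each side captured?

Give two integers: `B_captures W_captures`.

Answer: 0 1

Derivation:
Move 1: B@(2,3) -> caps B=0 W=0
Move 2: W@(0,1) -> caps B=0 W=0
Move 3: B@(0,0) -> caps B=0 W=0
Move 4: W@(1,2) -> caps B=0 W=0
Move 5: B@(2,0) -> caps B=0 W=0
Move 6: W@(2,2) -> caps B=0 W=0
Move 7: B@(0,2) -> caps B=0 W=0
Move 8: W@(0,3) -> caps B=0 W=1
Move 9: B@(1,3) -> caps B=0 W=1
Move 10: W@(1,1) -> caps B=0 W=1
Move 11: B@(2,1) -> caps B=0 W=1
Move 12: W@(3,2) -> caps B=0 W=1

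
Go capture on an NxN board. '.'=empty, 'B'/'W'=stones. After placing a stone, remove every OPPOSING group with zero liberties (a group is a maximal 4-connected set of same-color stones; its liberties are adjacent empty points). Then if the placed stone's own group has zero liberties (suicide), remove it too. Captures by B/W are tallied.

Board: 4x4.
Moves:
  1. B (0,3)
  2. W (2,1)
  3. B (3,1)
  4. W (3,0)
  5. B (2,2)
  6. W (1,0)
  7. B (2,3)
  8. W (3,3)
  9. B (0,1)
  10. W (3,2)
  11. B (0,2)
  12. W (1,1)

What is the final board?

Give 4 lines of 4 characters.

Answer: .BBB
WW..
.WBB
W.WW

Derivation:
Move 1: B@(0,3) -> caps B=0 W=0
Move 2: W@(2,1) -> caps B=0 W=0
Move 3: B@(3,1) -> caps B=0 W=0
Move 4: W@(3,0) -> caps B=0 W=0
Move 5: B@(2,2) -> caps B=0 W=0
Move 6: W@(1,0) -> caps B=0 W=0
Move 7: B@(2,3) -> caps B=0 W=0
Move 8: W@(3,3) -> caps B=0 W=0
Move 9: B@(0,1) -> caps B=0 W=0
Move 10: W@(3,2) -> caps B=0 W=1
Move 11: B@(0,2) -> caps B=0 W=1
Move 12: W@(1,1) -> caps B=0 W=1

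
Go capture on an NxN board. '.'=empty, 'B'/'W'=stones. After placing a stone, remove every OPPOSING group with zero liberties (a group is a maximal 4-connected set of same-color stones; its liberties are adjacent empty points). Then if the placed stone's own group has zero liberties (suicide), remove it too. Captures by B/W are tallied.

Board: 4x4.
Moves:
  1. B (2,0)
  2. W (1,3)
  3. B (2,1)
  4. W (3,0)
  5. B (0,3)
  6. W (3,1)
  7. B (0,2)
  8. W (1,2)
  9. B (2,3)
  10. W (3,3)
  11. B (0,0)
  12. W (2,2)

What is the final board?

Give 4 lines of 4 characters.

Answer: B.BB
..WW
BBW.
WW.W

Derivation:
Move 1: B@(2,0) -> caps B=0 W=0
Move 2: W@(1,3) -> caps B=0 W=0
Move 3: B@(2,1) -> caps B=0 W=0
Move 4: W@(3,0) -> caps B=0 W=0
Move 5: B@(0,3) -> caps B=0 W=0
Move 6: W@(3,1) -> caps B=0 W=0
Move 7: B@(0,2) -> caps B=0 W=0
Move 8: W@(1,2) -> caps B=0 W=0
Move 9: B@(2,3) -> caps B=0 W=0
Move 10: W@(3,3) -> caps B=0 W=0
Move 11: B@(0,0) -> caps B=0 W=0
Move 12: W@(2,2) -> caps B=0 W=1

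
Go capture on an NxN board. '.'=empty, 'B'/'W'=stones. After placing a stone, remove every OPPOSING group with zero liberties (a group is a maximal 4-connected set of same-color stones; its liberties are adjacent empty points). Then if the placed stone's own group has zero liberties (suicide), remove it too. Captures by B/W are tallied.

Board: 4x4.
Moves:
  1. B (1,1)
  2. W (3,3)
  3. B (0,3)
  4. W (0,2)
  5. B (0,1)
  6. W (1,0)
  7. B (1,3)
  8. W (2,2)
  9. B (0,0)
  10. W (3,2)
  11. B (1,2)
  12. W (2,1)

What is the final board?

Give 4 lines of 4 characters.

Answer: BB.B
WBBB
.WW.
..WW

Derivation:
Move 1: B@(1,1) -> caps B=0 W=0
Move 2: W@(3,3) -> caps B=0 W=0
Move 3: B@(0,3) -> caps B=0 W=0
Move 4: W@(0,2) -> caps B=0 W=0
Move 5: B@(0,1) -> caps B=0 W=0
Move 6: W@(1,0) -> caps B=0 W=0
Move 7: B@(1,3) -> caps B=0 W=0
Move 8: W@(2,2) -> caps B=0 W=0
Move 9: B@(0,0) -> caps B=0 W=0
Move 10: W@(3,2) -> caps B=0 W=0
Move 11: B@(1,2) -> caps B=1 W=0
Move 12: W@(2,1) -> caps B=1 W=0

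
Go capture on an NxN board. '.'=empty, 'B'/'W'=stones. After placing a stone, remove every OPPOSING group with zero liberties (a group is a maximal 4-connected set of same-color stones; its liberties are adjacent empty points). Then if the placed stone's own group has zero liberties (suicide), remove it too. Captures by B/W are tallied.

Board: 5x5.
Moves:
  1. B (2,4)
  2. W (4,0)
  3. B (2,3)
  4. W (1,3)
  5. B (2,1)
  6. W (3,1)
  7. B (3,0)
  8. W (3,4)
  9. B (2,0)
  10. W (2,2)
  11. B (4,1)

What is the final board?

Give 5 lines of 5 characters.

Answer: .....
...W.
BBWBB
BW..W
.B...

Derivation:
Move 1: B@(2,4) -> caps B=0 W=0
Move 2: W@(4,0) -> caps B=0 W=0
Move 3: B@(2,3) -> caps B=0 W=0
Move 4: W@(1,3) -> caps B=0 W=0
Move 5: B@(2,1) -> caps B=0 W=0
Move 6: W@(3,1) -> caps B=0 W=0
Move 7: B@(3,0) -> caps B=0 W=0
Move 8: W@(3,4) -> caps B=0 W=0
Move 9: B@(2,0) -> caps B=0 W=0
Move 10: W@(2,2) -> caps B=0 W=0
Move 11: B@(4,1) -> caps B=1 W=0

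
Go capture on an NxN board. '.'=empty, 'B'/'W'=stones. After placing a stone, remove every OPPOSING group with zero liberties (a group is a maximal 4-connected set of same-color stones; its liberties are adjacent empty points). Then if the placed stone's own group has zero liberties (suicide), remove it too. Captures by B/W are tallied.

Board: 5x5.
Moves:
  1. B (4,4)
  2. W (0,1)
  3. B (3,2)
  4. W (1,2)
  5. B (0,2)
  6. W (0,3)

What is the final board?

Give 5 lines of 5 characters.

Move 1: B@(4,4) -> caps B=0 W=0
Move 2: W@(0,1) -> caps B=0 W=0
Move 3: B@(3,2) -> caps B=0 W=0
Move 4: W@(1,2) -> caps B=0 W=0
Move 5: B@(0,2) -> caps B=0 W=0
Move 6: W@(0,3) -> caps B=0 W=1

Answer: .W.W.
..W..
.....
..B..
....B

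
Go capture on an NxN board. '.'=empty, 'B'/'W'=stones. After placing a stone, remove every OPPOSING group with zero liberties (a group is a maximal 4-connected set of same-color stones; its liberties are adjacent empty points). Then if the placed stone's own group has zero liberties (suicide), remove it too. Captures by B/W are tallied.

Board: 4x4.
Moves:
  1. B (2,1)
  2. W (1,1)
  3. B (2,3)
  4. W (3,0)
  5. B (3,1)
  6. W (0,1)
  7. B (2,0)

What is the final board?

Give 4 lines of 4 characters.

Answer: .W..
.W..
BB.B
.B..

Derivation:
Move 1: B@(2,1) -> caps B=0 W=0
Move 2: W@(1,1) -> caps B=0 W=0
Move 3: B@(2,3) -> caps B=0 W=0
Move 4: W@(3,0) -> caps B=0 W=0
Move 5: B@(3,1) -> caps B=0 W=0
Move 6: W@(0,1) -> caps B=0 W=0
Move 7: B@(2,0) -> caps B=1 W=0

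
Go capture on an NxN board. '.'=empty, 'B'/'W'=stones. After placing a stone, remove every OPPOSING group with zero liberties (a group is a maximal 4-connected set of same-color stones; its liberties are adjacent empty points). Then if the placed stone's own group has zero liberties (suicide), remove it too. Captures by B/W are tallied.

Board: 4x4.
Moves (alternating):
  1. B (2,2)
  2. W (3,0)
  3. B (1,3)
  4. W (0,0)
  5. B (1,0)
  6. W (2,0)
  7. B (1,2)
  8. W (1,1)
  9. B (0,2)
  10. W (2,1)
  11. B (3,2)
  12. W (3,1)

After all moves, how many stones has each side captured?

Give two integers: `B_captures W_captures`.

Move 1: B@(2,2) -> caps B=0 W=0
Move 2: W@(3,0) -> caps B=0 W=0
Move 3: B@(1,3) -> caps B=0 W=0
Move 4: W@(0,0) -> caps B=0 W=0
Move 5: B@(1,0) -> caps B=0 W=0
Move 6: W@(2,0) -> caps B=0 W=0
Move 7: B@(1,2) -> caps B=0 W=0
Move 8: W@(1,1) -> caps B=0 W=1
Move 9: B@(0,2) -> caps B=0 W=1
Move 10: W@(2,1) -> caps B=0 W=1
Move 11: B@(3,2) -> caps B=0 W=1
Move 12: W@(3,1) -> caps B=0 W=1

Answer: 0 1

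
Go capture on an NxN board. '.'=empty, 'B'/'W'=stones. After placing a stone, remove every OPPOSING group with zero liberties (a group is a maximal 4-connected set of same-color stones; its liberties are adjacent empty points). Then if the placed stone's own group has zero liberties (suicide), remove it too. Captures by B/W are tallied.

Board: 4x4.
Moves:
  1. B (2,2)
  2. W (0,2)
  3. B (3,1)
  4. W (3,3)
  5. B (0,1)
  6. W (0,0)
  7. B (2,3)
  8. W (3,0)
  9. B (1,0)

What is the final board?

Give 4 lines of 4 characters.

Answer: .BW.
B...
..BB
WB.W

Derivation:
Move 1: B@(2,2) -> caps B=0 W=0
Move 2: W@(0,2) -> caps B=0 W=0
Move 3: B@(3,1) -> caps B=0 W=0
Move 4: W@(3,3) -> caps B=0 W=0
Move 5: B@(0,1) -> caps B=0 W=0
Move 6: W@(0,0) -> caps B=0 W=0
Move 7: B@(2,3) -> caps B=0 W=0
Move 8: W@(3,0) -> caps B=0 W=0
Move 9: B@(1,0) -> caps B=1 W=0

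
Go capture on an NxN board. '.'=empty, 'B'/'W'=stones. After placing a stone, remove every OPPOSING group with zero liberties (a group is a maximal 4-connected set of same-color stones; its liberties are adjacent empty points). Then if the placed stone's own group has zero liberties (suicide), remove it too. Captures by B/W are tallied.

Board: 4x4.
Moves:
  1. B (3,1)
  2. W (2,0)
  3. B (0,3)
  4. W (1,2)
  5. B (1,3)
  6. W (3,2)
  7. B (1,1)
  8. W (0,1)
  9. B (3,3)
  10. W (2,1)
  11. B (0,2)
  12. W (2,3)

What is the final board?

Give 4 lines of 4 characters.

Answer: .W..
.BW.
WW.W
.BW.

Derivation:
Move 1: B@(3,1) -> caps B=0 W=0
Move 2: W@(2,0) -> caps B=0 W=0
Move 3: B@(0,3) -> caps B=0 W=0
Move 4: W@(1,2) -> caps B=0 W=0
Move 5: B@(1,3) -> caps B=0 W=0
Move 6: W@(3,2) -> caps B=0 W=0
Move 7: B@(1,1) -> caps B=0 W=0
Move 8: W@(0,1) -> caps B=0 W=0
Move 9: B@(3,3) -> caps B=0 W=0
Move 10: W@(2,1) -> caps B=0 W=0
Move 11: B@(0,2) -> caps B=0 W=0
Move 12: W@(2,3) -> caps B=0 W=4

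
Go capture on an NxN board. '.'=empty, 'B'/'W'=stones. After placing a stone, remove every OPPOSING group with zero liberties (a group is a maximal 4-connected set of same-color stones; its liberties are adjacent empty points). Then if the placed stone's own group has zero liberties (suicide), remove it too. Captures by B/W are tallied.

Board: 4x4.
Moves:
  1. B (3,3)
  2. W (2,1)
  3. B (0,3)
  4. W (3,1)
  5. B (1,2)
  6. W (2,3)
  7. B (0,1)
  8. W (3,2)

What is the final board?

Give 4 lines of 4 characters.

Answer: .B.B
..B.
.W.W
.WW.

Derivation:
Move 1: B@(3,3) -> caps B=0 W=0
Move 2: W@(2,1) -> caps B=0 W=0
Move 3: B@(0,3) -> caps B=0 W=0
Move 4: W@(3,1) -> caps B=0 W=0
Move 5: B@(1,2) -> caps B=0 W=0
Move 6: W@(2,3) -> caps B=0 W=0
Move 7: B@(0,1) -> caps B=0 W=0
Move 8: W@(3,2) -> caps B=0 W=1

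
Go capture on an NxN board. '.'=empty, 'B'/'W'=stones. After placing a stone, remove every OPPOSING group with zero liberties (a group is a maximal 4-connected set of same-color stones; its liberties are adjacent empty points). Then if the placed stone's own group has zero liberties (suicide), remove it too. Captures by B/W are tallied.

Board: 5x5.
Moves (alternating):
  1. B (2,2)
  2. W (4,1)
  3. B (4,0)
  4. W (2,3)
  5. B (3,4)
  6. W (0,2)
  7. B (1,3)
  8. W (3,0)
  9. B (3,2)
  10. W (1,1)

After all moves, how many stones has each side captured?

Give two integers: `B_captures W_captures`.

Move 1: B@(2,2) -> caps B=0 W=0
Move 2: W@(4,1) -> caps B=0 W=0
Move 3: B@(4,0) -> caps B=0 W=0
Move 4: W@(2,3) -> caps B=0 W=0
Move 5: B@(3,4) -> caps B=0 W=0
Move 6: W@(0,2) -> caps B=0 W=0
Move 7: B@(1,3) -> caps B=0 W=0
Move 8: W@(3,0) -> caps B=0 W=1
Move 9: B@(3,2) -> caps B=0 W=1
Move 10: W@(1,1) -> caps B=0 W=1

Answer: 0 1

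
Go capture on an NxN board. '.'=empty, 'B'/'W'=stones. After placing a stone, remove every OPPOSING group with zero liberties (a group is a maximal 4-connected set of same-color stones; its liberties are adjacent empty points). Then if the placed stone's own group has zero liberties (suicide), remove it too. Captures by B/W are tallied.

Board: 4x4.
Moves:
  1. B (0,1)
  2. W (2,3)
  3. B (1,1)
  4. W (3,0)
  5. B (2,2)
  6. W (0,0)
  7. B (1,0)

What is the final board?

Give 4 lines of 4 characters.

Move 1: B@(0,1) -> caps B=0 W=0
Move 2: W@(2,3) -> caps B=0 W=0
Move 3: B@(1,1) -> caps B=0 W=0
Move 4: W@(3,0) -> caps B=0 W=0
Move 5: B@(2,2) -> caps B=0 W=0
Move 6: W@(0,0) -> caps B=0 W=0
Move 7: B@(1,0) -> caps B=1 W=0

Answer: .B..
BB..
..BW
W...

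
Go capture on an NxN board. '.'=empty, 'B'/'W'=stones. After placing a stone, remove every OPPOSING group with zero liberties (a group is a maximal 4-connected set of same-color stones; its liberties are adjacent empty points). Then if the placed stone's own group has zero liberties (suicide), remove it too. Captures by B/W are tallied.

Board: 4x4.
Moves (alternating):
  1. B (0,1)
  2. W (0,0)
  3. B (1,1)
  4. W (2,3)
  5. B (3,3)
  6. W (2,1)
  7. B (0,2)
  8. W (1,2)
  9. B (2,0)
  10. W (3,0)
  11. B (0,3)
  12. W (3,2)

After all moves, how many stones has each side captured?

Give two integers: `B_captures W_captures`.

Move 1: B@(0,1) -> caps B=0 W=0
Move 2: W@(0,0) -> caps B=0 W=0
Move 3: B@(1,1) -> caps B=0 W=0
Move 4: W@(2,3) -> caps B=0 W=0
Move 5: B@(3,3) -> caps B=0 W=0
Move 6: W@(2,1) -> caps B=0 W=0
Move 7: B@(0,2) -> caps B=0 W=0
Move 8: W@(1,2) -> caps B=0 W=0
Move 9: B@(2,0) -> caps B=0 W=0
Move 10: W@(3,0) -> caps B=0 W=0
Move 11: B@(0,3) -> caps B=0 W=0
Move 12: W@(3,2) -> caps B=0 W=1

Answer: 0 1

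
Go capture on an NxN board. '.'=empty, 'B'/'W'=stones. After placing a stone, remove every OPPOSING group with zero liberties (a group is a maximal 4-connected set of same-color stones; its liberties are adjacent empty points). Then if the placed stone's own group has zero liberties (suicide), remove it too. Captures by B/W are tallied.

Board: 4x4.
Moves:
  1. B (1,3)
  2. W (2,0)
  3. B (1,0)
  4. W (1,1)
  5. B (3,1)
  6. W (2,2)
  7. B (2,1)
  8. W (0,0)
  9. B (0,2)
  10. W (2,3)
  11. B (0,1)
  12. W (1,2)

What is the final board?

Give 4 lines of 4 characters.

Move 1: B@(1,3) -> caps B=0 W=0
Move 2: W@(2,0) -> caps B=0 W=0
Move 3: B@(1,0) -> caps B=0 W=0
Move 4: W@(1,1) -> caps B=0 W=0
Move 5: B@(3,1) -> caps B=0 W=0
Move 6: W@(2,2) -> caps B=0 W=0
Move 7: B@(2,1) -> caps B=0 W=0
Move 8: W@(0,0) -> caps B=0 W=1
Move 9: B@(0,2) -> caps B=0 W=1
Move 10: W@(2,3) -> caps B=0 W=1
Move 11: B@(0,1) -> caps B=0 W=1
Move 12: W@(1,2) -> caps B=0 W=1

Answer: WBB.
.WWB
WBWW
.B..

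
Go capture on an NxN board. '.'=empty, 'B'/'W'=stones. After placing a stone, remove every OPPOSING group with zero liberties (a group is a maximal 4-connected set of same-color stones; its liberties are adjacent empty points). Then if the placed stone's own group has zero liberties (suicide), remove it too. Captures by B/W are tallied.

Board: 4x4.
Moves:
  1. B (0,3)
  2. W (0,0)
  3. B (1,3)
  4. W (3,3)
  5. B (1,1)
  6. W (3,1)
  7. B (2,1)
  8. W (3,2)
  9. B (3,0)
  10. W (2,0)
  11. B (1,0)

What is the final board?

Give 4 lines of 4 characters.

Move 1: B@(0,3) -> caps B=0 W=0
Move 2: W@(0,0) -> caps B=0 W=0
Move 3: B@(1,3) -> caps B=0 W=0
Move 4: W@(3,3) -> caps B=0 W=0
Move 5: B@(1,1) -> caps B=0 W=0
Move 6: W@(3,1) -> caps B=0 W=0
Move 7: B@(2,1) -> caps B=0 W=0
Move 8: W@(3,2) -> caps B=0 W=0
Move 9: B@(3,0) -> caps B=0 W=0
Move 10: W@(2,0) -> caps B=0 W=1
Move 11: B@(1,0) -> caps B=0 W=1

Answer: W..B
BB.B
WB..
.WWW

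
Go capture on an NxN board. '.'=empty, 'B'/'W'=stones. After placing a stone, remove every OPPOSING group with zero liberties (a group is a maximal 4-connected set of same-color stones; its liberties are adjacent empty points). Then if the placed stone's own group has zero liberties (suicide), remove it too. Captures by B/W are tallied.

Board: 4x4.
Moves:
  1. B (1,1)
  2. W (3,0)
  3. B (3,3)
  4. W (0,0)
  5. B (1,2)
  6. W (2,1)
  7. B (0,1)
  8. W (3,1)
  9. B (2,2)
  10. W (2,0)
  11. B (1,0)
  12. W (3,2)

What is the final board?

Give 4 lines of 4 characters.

Move 1: B@(1,1) -> caps B=0 W=0
Move 2: W@(3,0) -> caps B=0 W=0
Move 3: B@(3,3) -> caps B=0 W=0
Move 4: W@(0,0) -> caps B=0 W=0
Move 5: B@(1,2) -> caps B=0 W=0
Move 6: W@(2,1) -> caps B=0 W=0
Move 7: B@(0,1) -> caps B=0 W=0
Move 8: W@(3,1) -> caps B=0 W=0
Move 9: B@(2,2) -> caps B=0 W=0
Move 10: W@(2,0) -> caps B=0 W=0
Move 11: B@(1,0) -> caps B=1 W=0
Move 12: W@(3,2) -> caps B=1 W=0

Answer: .B..
BBB.
..B.
...B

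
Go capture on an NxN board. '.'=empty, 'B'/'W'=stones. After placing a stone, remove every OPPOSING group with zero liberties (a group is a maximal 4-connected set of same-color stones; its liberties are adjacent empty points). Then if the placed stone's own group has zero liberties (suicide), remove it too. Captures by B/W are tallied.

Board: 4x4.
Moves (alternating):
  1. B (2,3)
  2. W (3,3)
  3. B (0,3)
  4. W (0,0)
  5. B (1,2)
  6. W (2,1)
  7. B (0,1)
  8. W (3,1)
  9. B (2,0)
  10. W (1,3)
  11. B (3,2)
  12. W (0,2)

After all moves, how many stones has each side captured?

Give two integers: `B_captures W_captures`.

Answer: 1 0

Derivation:
Move 1: B@(2,3) -> caps B=0 W=0
Move 2: W@(3,3) -> caps B=0 W=0
Move 3: B@(0,3) -> caps B=0 W=0
Move 4: W@(0,0) -> caps B=0 W=0
Move 5: B@(1,2) -> caps B=0 W=0
Move 6: W@(2,1) -> caps B=0 W=0
Move 7: B@(0,1) -> caps B=0 W=0
Move 8: W@(3,1) -> caps B=0 W=0
Move 9: B@(2,0) -> caps B=0 W=0
Move 10: W@(1,3) -> caps B=0 W=0
Move 11: B@(3,2) -> caps B=1 W=0
Move 12: W@(0,2) -> caps B=1 W=0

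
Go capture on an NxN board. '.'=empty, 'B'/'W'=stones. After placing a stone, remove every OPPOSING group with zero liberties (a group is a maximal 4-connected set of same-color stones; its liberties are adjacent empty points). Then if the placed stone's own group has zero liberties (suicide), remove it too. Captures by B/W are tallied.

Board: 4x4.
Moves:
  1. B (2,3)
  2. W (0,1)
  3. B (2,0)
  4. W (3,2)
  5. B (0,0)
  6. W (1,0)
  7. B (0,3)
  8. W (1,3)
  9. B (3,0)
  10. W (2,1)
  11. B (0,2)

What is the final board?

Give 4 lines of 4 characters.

Move 1: B@(2,3) -> caps B=0 W=0
Move 2: W@(0,1) -> caps B=0 W=0
Move 3: B@(2,0) -> caps B=0 W=0
Move 4: W@(3,2) -> caps B=0 W=0
Move 5: B@(0,0) -> caps B=0 W=0
Move 6: W@(1,0) -> caps B=0 W=1
Move 7: B@(0,3) -> caps B=0 W=1
Move 8: W@(1,3) -> caps B=0 W=1
Move 9: B@(3,0) -> caps B=0 W=1
Move 10: W@(2,1) -> caps B=0 W=1
Move 11: B@(0,2) -> caps B=0 W=1

Answer: .WBB
W..W
BW.B
B.W.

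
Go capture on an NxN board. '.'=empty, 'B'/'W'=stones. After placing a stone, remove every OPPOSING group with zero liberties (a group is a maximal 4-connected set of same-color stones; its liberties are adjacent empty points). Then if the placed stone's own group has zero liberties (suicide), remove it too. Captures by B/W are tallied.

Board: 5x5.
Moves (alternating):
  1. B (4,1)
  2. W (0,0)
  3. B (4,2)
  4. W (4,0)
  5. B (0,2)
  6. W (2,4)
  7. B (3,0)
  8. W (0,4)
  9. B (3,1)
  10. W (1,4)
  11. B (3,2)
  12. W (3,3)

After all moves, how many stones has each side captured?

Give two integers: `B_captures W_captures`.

Answer: 1 0

Derivation:
Move 1: B@(4,1) -> caps B=0 W=0
Move 2: W@(0,0) -> caps B=0 W=0
Move 3: B@(4,2) -> caps B=0 W=0
Move 4: W@(4,0) -> caps B=0 W=0
Move 5: B@(0,2) -> caps B=0 W=0
Move 6: W@(2,4) -> caps B=0 W=0
Move 7: B@(3,0) -> caps B=1 W=0
Move 8: W@(0,4) -> caps B=1 W=0
Move 9: B@(3,1) -> caps B=1 W=0
Move 10: W@(1,4) -> caps B=1 W=0
Move 11: B@(3,2) -> caps B=1 W=0
Move 12: W@(3,3) -> caps B=1 W=0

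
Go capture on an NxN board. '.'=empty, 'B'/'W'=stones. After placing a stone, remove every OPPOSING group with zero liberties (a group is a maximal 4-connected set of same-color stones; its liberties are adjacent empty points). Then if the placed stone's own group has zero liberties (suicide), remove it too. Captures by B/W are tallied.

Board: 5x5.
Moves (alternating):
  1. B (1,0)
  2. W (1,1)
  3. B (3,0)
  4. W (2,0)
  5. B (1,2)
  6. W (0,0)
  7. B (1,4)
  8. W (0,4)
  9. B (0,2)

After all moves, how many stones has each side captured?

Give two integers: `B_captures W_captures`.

Move 1: B@(1,0) -> caps B=0 W=0
Move 2: W@(1,1) -> caps B=0 W=0
Move 3: B@(3,0) -> caps B=0 W=0
Move 4: W@(2,0) -> caps B=0 W=0
Move 5: B@(1,2) -> caps B=0 W=0
Move 6: W@(0,0) -> caps B=0 W=1
Move 7: B@(1,4) -> caps B=0 W=1
Move 8: W@(0,4) -> caps B=0 W=1
Move 9: B@(0,2) -> caps B=0 W=1

Answer: 0 1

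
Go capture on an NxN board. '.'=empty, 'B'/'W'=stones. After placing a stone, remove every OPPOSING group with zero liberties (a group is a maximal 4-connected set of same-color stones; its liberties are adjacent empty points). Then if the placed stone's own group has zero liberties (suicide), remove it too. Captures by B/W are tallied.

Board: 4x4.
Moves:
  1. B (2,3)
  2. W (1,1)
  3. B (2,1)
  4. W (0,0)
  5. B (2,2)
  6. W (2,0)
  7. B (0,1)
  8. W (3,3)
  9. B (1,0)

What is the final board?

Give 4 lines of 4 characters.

Move 1: B@(2,3) -> caps B=0 W=0
Move 2: W@(1,1) -> caps B=0 W=0
Move 3: B@(2,1) -> caps B=0 W=0
Move 4: W@(0,0) -> caps B=0 W=0
Move 5: B@(2,2) -> caps B=0 W=0
Move 6: W@(2,0) -> caps B=0 W=0
Move 7: B@(0,1) -> caps B=0 W=0
Move 8: W@(3,3) -> caps B=0 W=0
Move 9: B@(1,0) -> caps B=1 W=0

Answer: .B..
BW..
WBBB
...W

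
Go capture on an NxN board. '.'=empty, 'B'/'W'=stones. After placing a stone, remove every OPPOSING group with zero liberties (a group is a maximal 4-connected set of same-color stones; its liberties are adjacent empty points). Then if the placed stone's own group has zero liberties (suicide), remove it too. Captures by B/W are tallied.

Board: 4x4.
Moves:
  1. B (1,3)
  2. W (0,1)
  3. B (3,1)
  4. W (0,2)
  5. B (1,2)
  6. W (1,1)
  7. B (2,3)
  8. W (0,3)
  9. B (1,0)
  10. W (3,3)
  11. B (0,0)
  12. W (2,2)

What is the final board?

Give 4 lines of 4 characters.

Answer: BWWW
BW..
..W.
.B.W

Derivation:
Move 1: B@(1,3) -> caps B=0 W=0
Move 2: W@(0,1) -> caps B=0 W=0
Move 3: B@(3,1) -> caps B=0 W=0
Move 4: W@(0,2) -> caps B=0 W=0
Move 5: B@(1,2) -> caps B=0 W=0
Move 6: W@(1,1) -> caps B=0 W=0
Move 7: B@(2,3) -> caps B=0 W=0
Move 8: W@(0,3) -> caps B=0 W=0
Move 9: B@(1,0) -> caps B=0 W=0
Move 10: W@(3,3) -> caps B=0 W=0
Move 11: B@(0,0) -> caps B=0 W=0
Move 12: W@(2,2) -> caps B=0 W=3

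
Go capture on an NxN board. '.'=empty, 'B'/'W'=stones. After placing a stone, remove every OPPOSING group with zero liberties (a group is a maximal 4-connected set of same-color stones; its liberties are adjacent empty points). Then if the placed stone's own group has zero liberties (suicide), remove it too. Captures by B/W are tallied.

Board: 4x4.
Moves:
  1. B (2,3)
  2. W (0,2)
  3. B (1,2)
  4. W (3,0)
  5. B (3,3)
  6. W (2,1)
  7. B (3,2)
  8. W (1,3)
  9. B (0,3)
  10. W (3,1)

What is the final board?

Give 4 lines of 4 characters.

Answer: ..WB
..B.
.W.B
WWBB

Derivation:
Move 1: B@(2,3) -> caps B=0 W=0
Move 2: W@(0,2) -> caps B=0 W=0
Move 3: B@(1,2) -> caps B=0 W=0
Move 4: W@(3,0) -> caps B=0 W=0
Move 5: B@(3,3) -> caps B=0 W=0
Move 6: W@(2,1) -> caps B=0 W=0
Move 7: B@(3,2) -> caps B=0 W=0
Move 8: W@(1,3) -> caps B=0 W=0
Move 9: B@(0,3) -> caps B=1 W=0
Move 10: W@(3,1) -> caps B=1 W=0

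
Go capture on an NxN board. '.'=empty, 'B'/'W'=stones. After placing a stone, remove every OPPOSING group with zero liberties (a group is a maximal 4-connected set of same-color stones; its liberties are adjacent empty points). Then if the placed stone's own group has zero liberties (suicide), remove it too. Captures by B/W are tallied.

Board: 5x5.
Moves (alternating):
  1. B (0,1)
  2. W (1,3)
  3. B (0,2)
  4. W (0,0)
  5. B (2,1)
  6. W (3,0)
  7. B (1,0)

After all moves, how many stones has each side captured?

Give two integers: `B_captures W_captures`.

Answer: 1 0

Derivation:
Move 1: B@(0,1) -> caps B=0 W=0
Move 2: W@(1,3) -> caps B=0 W=0
Move 3: B@(0,2) -> caps B=0 W=0
Move 4: W@(0,0) -> caps B=0 W=0
Move 5: B@(2,1) -> caps B=0 W=0
Move 6: W@(3,0) -> caps B=0 W=0
Move 7: B@(1,0) -> caps B=1 W=0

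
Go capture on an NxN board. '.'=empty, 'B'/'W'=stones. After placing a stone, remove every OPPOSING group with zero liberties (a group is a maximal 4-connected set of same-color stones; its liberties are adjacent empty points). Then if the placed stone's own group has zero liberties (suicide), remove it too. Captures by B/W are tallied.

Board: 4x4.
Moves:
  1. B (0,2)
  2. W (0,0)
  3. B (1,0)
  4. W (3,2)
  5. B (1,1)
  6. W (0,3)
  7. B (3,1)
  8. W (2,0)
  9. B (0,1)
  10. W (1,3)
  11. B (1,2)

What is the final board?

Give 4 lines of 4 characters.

Move 1: B@(0,2) -> caps B=0 W=0
Move 2: W@(0,0) -> caps B=0 W=0
Move 3: B@(1,0) -> caps B=0 W=0
Move 4: W@(3,2) -> caps B=0 W=0
Move 5: B@(1,1) -> caps B=0 W=0
Move 6: W@(0,3) -> caps B=0 W=0
Move 7: B@(3,1) -> caps B=0 W=0
Move 8: W@(2,0) -> caps B=0 W=0
Move 9: B@(0,1) -> caps B=1 W=0
Move 10: W@(1,3) -> caps B=1 W=0
Move 11: B@(1,2) -> caps B=1 W=0

Answer: .BBW
BBBW
W...
.BW.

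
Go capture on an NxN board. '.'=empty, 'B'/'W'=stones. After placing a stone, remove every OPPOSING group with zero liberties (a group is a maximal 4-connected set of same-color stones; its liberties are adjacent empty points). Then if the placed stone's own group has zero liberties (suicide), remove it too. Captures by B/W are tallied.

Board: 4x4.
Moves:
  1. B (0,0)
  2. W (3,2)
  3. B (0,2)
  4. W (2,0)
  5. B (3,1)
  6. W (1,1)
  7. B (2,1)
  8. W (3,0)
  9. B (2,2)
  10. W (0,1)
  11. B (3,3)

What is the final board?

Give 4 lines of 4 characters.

Answer: BWB.
.W..
WBB.
WB.B

Derivation:
Move 1: B@(0,0) -> caps B=0 W=0
Move 2: W@(3,2) -> caps B=0 W=0
Move 3: B@(0,2) -> caps B=0 W=0
Move 4: W@(2,0) -> caps B=0 W=0
Move 5: B@(3,1) -> caps B=0 W=0
Move 6: W@(1,1) -> caps B=0 W=0
Move 7: B@(2,1) -> caps B=0 W=0
Move 8: W@(3,0) -> caps B=0 W=0
Move 9: B@(2,2) -> caps B=0 W=0
Move 10: W@(0,1) -> caps B=0 W=0
Move 11: B@(3,3) -> caps B=1 W=0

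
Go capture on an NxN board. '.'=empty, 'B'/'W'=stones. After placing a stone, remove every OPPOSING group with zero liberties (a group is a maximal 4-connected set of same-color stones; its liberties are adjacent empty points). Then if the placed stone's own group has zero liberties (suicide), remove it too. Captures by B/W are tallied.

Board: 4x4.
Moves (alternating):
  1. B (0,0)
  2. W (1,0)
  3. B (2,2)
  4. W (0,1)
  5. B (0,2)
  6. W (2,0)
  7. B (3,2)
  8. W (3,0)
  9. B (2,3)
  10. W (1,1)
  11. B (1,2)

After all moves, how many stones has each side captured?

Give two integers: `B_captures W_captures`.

Move 1: B@(0,0) -> caps B=0 W=0
Move 2: W@(1,0) -> caps B=0 W=0
Move 3: B@(2,2) -> caps B=0 W=0
Move 4: W@(0,1) -> caps B=0 W=1
Move 5: B@(0,2) -> caps B=0 W=1
Move 6: W@(2,0) -> caps B=0 W=1
Move 7: B@(3,2) -> caps B=0 W=1
Move 8: W@(3,0) -> caps B=0 W=1
Move 9: B@(2,3) -> caps B=0 W=1
Move 10: W@(1,1) -> caps B=0 W=1
Move 11: B@(1,2) -> caps B=0 W=1

Answer: 0 1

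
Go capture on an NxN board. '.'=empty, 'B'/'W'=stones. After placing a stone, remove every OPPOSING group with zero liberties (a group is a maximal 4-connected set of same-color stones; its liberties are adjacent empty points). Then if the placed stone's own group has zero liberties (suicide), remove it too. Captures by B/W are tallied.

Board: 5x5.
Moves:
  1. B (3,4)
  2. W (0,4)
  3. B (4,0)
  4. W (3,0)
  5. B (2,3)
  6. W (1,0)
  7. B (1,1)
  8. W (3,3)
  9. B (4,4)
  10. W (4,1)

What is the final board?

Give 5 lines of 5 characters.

Move 1: B@(3,4) -> caps B=0 W=0
Move 2: W@(0,4) -> caps B=0 W=0
Move 3: B@(4,0) -> caps B=0 W=0
Move 4: W@(3,0) -> caps B=0 W=0
Move 5: B@(2,3) -> caps B=0 W=0
Move 6: W@(1,0) -> caps B=0 W=0
Move 7: B@(1,1) -> caps B=0 W=0
Move 8: W@(3,3) -> caps B=0 W=0
Move 9: B@(4,4) -> caps B=0 W=0
Move 10: W@(4,1) -> caps B=0 W=1

Answer: ....W
WB...
...B.
W..WB
.W..B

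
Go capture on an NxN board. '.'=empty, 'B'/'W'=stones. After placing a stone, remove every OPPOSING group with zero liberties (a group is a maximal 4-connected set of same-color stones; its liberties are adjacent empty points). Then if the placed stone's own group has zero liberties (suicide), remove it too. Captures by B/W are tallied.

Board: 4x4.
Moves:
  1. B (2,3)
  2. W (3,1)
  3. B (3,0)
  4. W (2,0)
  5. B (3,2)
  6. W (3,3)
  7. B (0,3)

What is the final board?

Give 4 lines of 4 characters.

Answer: ...B
....
W..B
.WB.

Derivation:
Move 1: B@(2,3) -> caps B=0 W=0
Move 2: W@(3,1) -> caps B=0 W=0
Move 3: B@(3,0) -> caps B=0 W=0
Move 4: W@(2,0) -> caps B=0 W=1
Move 5: B@(3,2) -> caps B=0 W=1
Move 6: W@(3,3) -> caps B=0 W=1
Move 7: B@(0,3) -> caps B=0 W=1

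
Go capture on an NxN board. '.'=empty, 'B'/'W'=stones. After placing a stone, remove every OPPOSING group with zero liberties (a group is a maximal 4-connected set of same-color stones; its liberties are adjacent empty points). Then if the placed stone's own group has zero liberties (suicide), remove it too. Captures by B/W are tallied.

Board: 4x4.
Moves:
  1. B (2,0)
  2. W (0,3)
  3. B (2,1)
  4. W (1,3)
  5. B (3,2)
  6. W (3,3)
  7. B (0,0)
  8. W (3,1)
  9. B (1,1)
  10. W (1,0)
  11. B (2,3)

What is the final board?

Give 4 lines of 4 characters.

Answer: B..W
.B.W
BB.B
.WB.

Derivation:
Move 1: B@(2,0) -> caps B=0 W=0
Move 2: W@(0,3) -> caps B=0 W=0
Move 3: B@(2,1) -> caps B=0 W=0
Move 4: W@(1,3) -> caps B=0 W=0
Move 5: B@(3,2) -> caps B=0 W=0
Move 6: W@(3,3) -> caps B=0 W=0
Move 7: B@(0,0) -> caps B=0 W=0
Move 8: W@(3,1) -> caps B=0 W=0
Move 9: B@(1,1) -> caps B=0 W=0
Move 10: W@(1,0) -> caps B=0 W=0
Move 11: B@(2,3) -> caps B=1 W=0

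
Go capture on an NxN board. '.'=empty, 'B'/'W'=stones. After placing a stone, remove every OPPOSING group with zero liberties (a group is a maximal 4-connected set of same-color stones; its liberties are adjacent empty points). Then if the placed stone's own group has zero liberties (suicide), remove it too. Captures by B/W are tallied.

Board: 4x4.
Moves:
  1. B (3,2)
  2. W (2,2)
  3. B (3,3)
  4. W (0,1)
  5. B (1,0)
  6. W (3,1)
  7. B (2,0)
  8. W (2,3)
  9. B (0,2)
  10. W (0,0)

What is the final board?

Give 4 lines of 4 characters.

Move 1: B@(3,2) -> caps B=0 W=0
Move 2: W@(2,2) -> caps B=0 W=0
Move 3: B@(3,3) -> caps B=0 W=0
Move 4: W@(0,1) -> caps B=0 W=0
Move 5: B@(1,0) -> caps B=0 W=0
Move 6: W@(3,1) -> caps B=0 W=0
Move 7: B@(2,0) -> caps B=0 W=0
Move 8: W@(2,3) -> caps B=0 W=2
Move 9: B@(0,2) -> caps B=0 W=2
Move 10: W@(0,0) -> caps B=0 W=2

Answer: WWB.
B...
B.WW
.W..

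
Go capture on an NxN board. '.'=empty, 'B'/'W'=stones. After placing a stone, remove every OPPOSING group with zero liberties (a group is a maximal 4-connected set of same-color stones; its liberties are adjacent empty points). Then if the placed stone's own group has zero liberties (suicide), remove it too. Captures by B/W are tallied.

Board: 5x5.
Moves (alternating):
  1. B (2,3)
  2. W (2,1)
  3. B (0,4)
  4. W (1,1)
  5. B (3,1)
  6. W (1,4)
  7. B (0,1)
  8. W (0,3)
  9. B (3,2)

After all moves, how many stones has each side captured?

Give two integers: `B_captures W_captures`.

Move 1: B@(2,3) -> caps B=0 W=0
Move 2: W@(2,1) -> caps B=0 W=0
Move 3: B@(0,4) -> caps B=0 W=0
Move 4: W@(1,1) -> caps B=0 W=0
Move 5: B@(3,1) -> caps B=0 W=0
Move 6: W@(1,4) -> caps B=0 W=0
Move 7: B@(0,1) -> caps B=0 W=0
Move 8: W@(0,3) -> caps B=0 W=1
Move 9: B@(3,2) -> caps B=0 W=1

Answer: 0 1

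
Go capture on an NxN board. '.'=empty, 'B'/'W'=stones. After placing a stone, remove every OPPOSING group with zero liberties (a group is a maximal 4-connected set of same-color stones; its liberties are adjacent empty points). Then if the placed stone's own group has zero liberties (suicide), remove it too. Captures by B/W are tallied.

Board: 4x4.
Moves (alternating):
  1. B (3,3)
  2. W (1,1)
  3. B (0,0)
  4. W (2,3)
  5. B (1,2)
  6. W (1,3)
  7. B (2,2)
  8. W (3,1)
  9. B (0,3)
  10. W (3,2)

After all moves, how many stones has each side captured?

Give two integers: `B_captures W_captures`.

Answer: 2 0

Derivation:
Move 1: B@(3,3) -> caps B=0 W=0
Move 2: W@(1,1) -> caps B=0 W=0
Move 3: B@(0,0) -> caps B=0 W=0
Move 4: W@(2,3) -> caps B=0 W=0
Move 5: B@(1,2) -> caps B=0 W=0
Move 6: W@(1,3) -> caps B=0 W=0
Move 7: B@(2,2) -> caps B=0 W=0
Move 8: W@(3,1) -> caps B=0 W=0
Move 9: B@(0,3) -> caps B=2 W=0
Move 10: W@(3,2) -> caps B=2 W=0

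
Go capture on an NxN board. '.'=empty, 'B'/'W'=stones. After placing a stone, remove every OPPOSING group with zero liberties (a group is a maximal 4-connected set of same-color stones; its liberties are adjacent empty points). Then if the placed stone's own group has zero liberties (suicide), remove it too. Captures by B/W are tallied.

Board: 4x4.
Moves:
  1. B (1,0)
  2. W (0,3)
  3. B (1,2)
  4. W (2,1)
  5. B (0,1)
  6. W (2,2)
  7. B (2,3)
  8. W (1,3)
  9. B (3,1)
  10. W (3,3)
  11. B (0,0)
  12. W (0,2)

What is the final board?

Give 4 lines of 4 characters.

Answer: BBWW
B.BW
.WW.
.B.W

Derivation:
Move 1: B@(1,0) -> caps B=0 W=0
Move 2: W@(0,3) -> caps B=0 W=0
Move 3: B@(1,2) -> caps B=0 W=0
Move 4: W@(2,1) -> caps B=0 W=0
Move 5: B@(0,1) -> caps B=0 W=0
Move 6: W@(2,2) -> caps B=0 W=0
Move 7: B@(2,3) -> caps B=0 W=0
Move 8: W@(1,3) -> caps B=0 W=0
Move 9: B@(3,1) -> caps B=0 W=0
Move 10: W@(3,3) -> caps B=0 W=1
Move 11: B@(0,0) -> caps B=0 W=1
Move 12: W@(0,2) -> caps B=0 W=1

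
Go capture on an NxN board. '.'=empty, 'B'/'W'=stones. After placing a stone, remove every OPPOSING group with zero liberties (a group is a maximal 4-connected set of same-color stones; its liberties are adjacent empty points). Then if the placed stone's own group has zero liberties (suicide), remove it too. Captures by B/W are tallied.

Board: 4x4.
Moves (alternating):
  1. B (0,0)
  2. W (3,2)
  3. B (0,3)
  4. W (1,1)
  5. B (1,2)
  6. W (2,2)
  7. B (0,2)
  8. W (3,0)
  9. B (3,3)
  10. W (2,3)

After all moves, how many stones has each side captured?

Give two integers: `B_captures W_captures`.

Answer: 0 1

Derivation:
Move 1: B@(0,0) -> caps B=0 W=0
Move 2: W@(3,2) -> caps B=0 W=0
Move 3: B@(0,3) -> caps B=0 W=0
Move 4: W@(1,1) -> caps B=0 W=0
Move 5: B@(1,2) -> caps B=0 W=0
Move 6: W@(2,2) -> caps B=0 W=0
Move 7: B@(0,2) -> caps B=0 W=0
Move 8: W@(3,0) -> caps B=0 W=0
Move 9: B@(3,3) -> caps B=0 W=0
Move 10: W@(2,3) -> caps B=0 W=1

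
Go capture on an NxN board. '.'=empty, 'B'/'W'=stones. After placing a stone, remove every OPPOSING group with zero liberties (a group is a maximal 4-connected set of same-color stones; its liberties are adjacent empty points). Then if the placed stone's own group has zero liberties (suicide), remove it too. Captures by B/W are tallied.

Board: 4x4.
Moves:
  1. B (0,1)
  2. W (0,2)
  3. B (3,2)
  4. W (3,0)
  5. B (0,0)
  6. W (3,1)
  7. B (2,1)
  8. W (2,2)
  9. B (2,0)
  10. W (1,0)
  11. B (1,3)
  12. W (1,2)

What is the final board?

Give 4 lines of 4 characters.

Answer: BBW.
W.WB
BBW.
..B.

Derivation:
Move 1: B@(0,1) -> caps B=0 W=0
Move 2: W@(0,2) -> caps B=0 W=0
Move 3: B@(3,2) -> caps B=0 W=0
Move 4: W@(3,0) -> caps B=0 W=0
Move 5: B@(0,0) -> caps B=0 W=0
Move 6: W@(3,1) -> caps B=0 W=0
Move 7: B@(2,1) -> caps B=0 W=0
Move 8: W@(2,2) -> caps B=0 W=0
Move 9: B@(2,0) -> caps B=2 W=0
Move 10: W@(1,0) -> caps B=2 W=0
Move 11: B@(1,3) -> caps B=2 W=0
Move 12: W@(1,2) -> caps B=2 W=0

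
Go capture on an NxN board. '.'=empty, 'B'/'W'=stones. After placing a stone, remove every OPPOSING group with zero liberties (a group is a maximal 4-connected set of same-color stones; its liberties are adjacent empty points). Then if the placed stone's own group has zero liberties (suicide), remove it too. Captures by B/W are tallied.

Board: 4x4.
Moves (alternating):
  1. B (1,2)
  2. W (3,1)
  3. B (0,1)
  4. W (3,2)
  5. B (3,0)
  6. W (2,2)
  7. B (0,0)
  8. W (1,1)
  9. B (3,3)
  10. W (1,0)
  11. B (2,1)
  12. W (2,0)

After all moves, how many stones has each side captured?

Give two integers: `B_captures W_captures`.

Answer: 0 2

Derivation:
Move 1: B@(1,2) -> caps B=0 W=0
Move 2: W@(3,1) -> caps B=0 W=0
Move 3: B@(0,1) -> caps B=0 W=0
Move 4: W@(3,2) -> caps B=0 W=0
Move 5: B@(3,0) -> caps B=0 W=0
Move 6: W@(2,2) -> caps B=0 W=0
Move 7: B@(0,0) -> caps B=0 W=0
Move 8: W@(1,1) -> caps B=0 W=0
Move 9: B@(3,3) -> caps B=0 W=0
Move 10: W@(1,0) -> caps B=0 W=0
Move 11: B@(2,1) -> caps B=0 W=0
Move 12: W@(2,0) -> caps B=0 W=2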